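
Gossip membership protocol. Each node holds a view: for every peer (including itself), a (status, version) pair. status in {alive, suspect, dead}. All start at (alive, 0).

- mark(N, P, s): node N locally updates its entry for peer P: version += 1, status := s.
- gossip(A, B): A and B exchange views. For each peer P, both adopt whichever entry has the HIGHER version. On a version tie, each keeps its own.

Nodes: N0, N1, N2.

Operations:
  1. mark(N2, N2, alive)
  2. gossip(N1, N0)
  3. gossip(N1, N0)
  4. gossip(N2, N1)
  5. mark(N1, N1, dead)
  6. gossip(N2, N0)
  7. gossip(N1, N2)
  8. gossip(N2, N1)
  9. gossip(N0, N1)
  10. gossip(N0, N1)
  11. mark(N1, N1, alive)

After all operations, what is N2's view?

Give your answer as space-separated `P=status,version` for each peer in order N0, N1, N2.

Op 1: N2 marks N2=alive -> (alive,v1)
Op 2: gossip N1<->N0 -> N1.N0=(alive,v0) N1.N1=(alive,v0) N1.N2=(alive,v0) | N0.N0=(alive,v0) N0.N1=(alive,v0) N0.N2=(alive,v0)
Op 3: gossip N1<->N0 -> N1.N0=(alive,v0) N1.N1=(alive,v0) N1.N2=(alive,v0) | N0.N0=(alive,v0) N0.N1=(alive,v0) N0.N2=(alive,v0)
Op 4: gossip N2<->N1 -> N2.N0=(alive,v0) N2.N1=(alive,v0) N2.N2=(alive,v1) | N1.N0=(alive,v0) N1.N1=(alive,v0) N1.N2=(alive,v1)
Op 5: N1 marks N1=dead -> (dead,v1)
Op 6: gossip N2<->N0 -> N2.N0=(alive,v0) N2.N1=(alive,v0) N2.N2=(alive,v1) | N0.N0=(alive,v0) N0.N1=(alive,v0) N0.N2=(alive,v1)
Op 7: gossip N1<->N2 -> N1.N0=(alive,v0) N1.N1=(dead,v1) N1.N2=(alive,v1) | N2.N0=(alive,v0) N2.N1=(dead,v1) N2.N2=(alive,v1)
Op 8: gossip N2<->N1 -> N2.N0=(alive,v0) N2.N1=(dead,v1) N2.N2=(alive,v1) | N1.N0=(alive,v0) N1.N1=(dead,v1) N1.N2=(alive,v1)
Op 9: gossip N0<->N1 -> N0.N0=(alive,v0) N0.N1=(dead,v1) N0.N2=(alive,v1) | N1.N0=(alive,v0) N1.N1=(dead,v1) N1.N2=(alive,v1)
Op 10: gossip N0<->N1 -> N0.N0=(alive,v0) N0.N1=(dead,v1) N0.N2=(alive,v1) | N1.N0=(alive,v0) N1.N1=(dead,v1) N1.N2=(alive,v1)
Op 11: N1 marks N1=alive -> (alive,v2)

Answer: N0=alive,0 N1=dead,1 N2=alive,1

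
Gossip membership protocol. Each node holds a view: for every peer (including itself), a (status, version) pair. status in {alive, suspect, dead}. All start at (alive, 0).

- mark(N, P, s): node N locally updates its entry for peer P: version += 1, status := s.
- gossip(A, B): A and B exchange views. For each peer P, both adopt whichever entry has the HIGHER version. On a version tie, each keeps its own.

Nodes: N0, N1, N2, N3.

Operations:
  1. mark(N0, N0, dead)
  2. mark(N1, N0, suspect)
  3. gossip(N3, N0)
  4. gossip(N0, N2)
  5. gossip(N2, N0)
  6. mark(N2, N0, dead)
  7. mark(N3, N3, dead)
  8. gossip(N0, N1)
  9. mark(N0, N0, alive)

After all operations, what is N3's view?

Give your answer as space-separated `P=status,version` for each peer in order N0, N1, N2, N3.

Answer: N0=dead,1 N1=alive,0 N2=alive,0 N3=dead,1

Derivation:
Op 1: N0 marks N0=dead -> (dead,v1)
Op 2: N1 marks N0=suspect -> (suspect,v1)
Op 3: gossip N3<->N0 -> N3.N0=(dead,v1) N3.N1=(alive,v0) N3.N2=(alive,v0) N3.N3=(alive,v0) | N0.N0=(dead,v1) N0.N1=(alive,v0) N0.N2=(alive,v0) N0.N3=(alive,v0)
Op 4: gossip N0<->N2 -> N0.N0=(dead,v1) N0.N1=(alive,v0) N0.N2=(alive,v0) N0.N3=(alive,v0) | N2.N0=(dead,v1) N2.N1=(alive,v0) N2.N2=(alive,v0) N2.N3=(alive,v0)
Op 5: gossip N2<->N0 -> N2.N0=(dead,v1) N2.N1=(alive,v0) N2.N2=(alive,v0) N2.N3=(alive,v0) | N0.N0=(dead,v1) N0.N1=(alive,v0) N0.N2=(alive,v0) N0.N3=(alive,v0)
Op 6: N2 marks N0=dead -> (dead,v2)
Op 7: N3 marks N3=dead -> (dead,v1)
Op 8: gossip N0<->N1 -> N0.N0=(dead,v1) N0.N1=(alive,v0) N0.N2=(alive,v0) N0.N3=(alive,v0) | N1.N0=(suspect,v1) N1.N1=(alive,v0) N1.N2=(alive,v0) N1.N3=(alive,v0)
Op 9: N0 marks N0=alive -> (alive,v2)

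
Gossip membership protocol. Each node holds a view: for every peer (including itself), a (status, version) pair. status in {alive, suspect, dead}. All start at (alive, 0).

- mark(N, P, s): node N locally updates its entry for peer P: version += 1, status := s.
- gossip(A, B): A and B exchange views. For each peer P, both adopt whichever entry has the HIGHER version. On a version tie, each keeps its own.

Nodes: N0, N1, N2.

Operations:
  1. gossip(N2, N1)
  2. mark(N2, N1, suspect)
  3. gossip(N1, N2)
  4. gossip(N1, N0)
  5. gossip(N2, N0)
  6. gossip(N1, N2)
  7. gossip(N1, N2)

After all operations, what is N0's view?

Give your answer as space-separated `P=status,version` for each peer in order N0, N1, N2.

Answer: N0=alive,0 N1=suspect,1 N2=alive,0

Derivation:
Op 1: gossip N2<->N1 -> N2.N0=(alive,v0) N2.N1=(alive,v0) N2.N2=(alive,v0) | N1.N0=(alive,v0) N1.N1=(alive,v0) N1.N2=(alive,v0)
Op 2: N2 marks N1=suspect -> (suspect,v1)
Op 3: gossip N1<->N2 -> N1.N0=(alive,v0) N1.N1=(suspect,v1) N1.N2=(alive,v0) | N2.N0=(alive,v0) N2.N1=(suspect,v1) N2.N2=(alive,v0)
Op 4: gossip N1<->N0 -> N1.N0=(alive,v0) N1.N1=(suspect,v1) N1.N2=(alive,v0) | N0.N0=(alive,v0) N0.N1=(suspect,v1) N0.N2=(alive,v0)
Op 5: gossip N2<->N0 -> N2.N0=(alive,v0) N2.N1=(suspect,v1) N2.N2=(alive,v0) | N0.N0=(alive,v0) N0.N1=(suspect,v1) N0.N2=(alive,v0)
Op 6: gossip N1<->N2 -> N1.N0=(alive,v0) N1.N1=(suspect,v1) N1.N2=(alive,v0) | N2.N0=(alive,v0) N2.N1=(suspect,v1) N2.N2=(alive,v0)
Op 7: gossip N1<->N2 -> N1.N0=(alive,v0) N1.N1=(suspect,v1) N1.N2=(alive,v0) | N2.N0=(alive,v0) N2.N1=(suspect,v1) N2.N2=(alive,v0)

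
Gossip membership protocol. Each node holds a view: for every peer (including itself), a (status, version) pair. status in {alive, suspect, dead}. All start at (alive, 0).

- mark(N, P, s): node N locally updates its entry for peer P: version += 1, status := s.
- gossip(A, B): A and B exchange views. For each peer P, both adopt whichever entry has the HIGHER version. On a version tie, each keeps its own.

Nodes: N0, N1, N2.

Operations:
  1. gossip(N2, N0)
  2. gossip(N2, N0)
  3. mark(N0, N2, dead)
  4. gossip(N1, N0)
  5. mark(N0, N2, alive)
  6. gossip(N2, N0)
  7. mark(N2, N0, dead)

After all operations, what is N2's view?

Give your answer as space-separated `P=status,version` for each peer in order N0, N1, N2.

Answer: N0=dead,1 N1=alive,0 N2=alive,2

Derivation:
Op 1: gossip N2<->N0 -> N2.N0=(alive,v0) N2.N1=(alive,v0) N2.N2=(alive,v0) | N0.N0=(alive,v0) N0.N1=(alive,v0) N0.N2=(alive,v0)
Op 2: gossip N2<->N0 -> N2.N0=(alive,v0) N2.N1=(alive,v0) N2.N2=(alive,v0) | N0.N0=(alive,v0) N0.N1=(alive,v0) N0.N2=(alive,v0)
Op 3: N0 marks N2=dead -> (dead,v1)
Op 4: gossip N1<->N0 -> N1.N0=(alive,v0) N1.N1=(alive,v0) N1.N2=(dead,v1) | N0.N0=(alive,v0) N0.N1=(alive,v0) N0.N2=(dead,v1)
Op 5: N0 marks N2=alive -> (alive,v2)
Op 6: gossip N2<->N0 -> N2.N0=(alive,v0) N2.N1=(alive,v0) N2.N2=(alive,v2) | N0.N0=(alive,v0) N0.N1=(alive,v0) N0.N2=(alive,v2)
Op 7: N2 marks N0=dead -> (dead,v1)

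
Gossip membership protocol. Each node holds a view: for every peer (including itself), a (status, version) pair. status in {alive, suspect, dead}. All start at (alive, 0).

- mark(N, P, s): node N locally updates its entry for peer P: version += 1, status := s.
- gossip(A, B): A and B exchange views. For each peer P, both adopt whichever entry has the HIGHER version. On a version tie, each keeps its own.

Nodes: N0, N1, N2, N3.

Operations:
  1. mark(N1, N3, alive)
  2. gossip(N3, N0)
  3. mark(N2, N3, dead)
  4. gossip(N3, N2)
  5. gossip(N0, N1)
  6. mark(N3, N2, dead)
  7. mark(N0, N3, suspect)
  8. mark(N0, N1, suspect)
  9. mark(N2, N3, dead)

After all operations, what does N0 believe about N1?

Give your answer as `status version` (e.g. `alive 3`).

Op 1: N1 marks N3=alive -> (alive,v1)
Op 2: gossip N3<->N0 -> N3.N0=(alive,v0) N3.N1=(alive,v0) N3.N2=(alive,v0) N3.N3=(alive,v0) | N0.N0=(alive,v0) N0.N1=(alive,v0) N0.N2=(alive,v0) N0.N3=(alive,v0)
Op 3: N2 marks N3=dead -> (dead,v1)
Op 4: gossip N3<->N2 -> N3.N0=(alive,v0) N3.N1=(alive,v0) N3.N2=(alive,v0) N3.N3=(dead,v1) | N2.N0=(alive,v0) N2.N1=(alive,v0) N2.N2=(alive,v0) N2.N3=(dead,v1)
Op 5: gossip N0<->N1 -> N0.N0=(alive,v0) N0.N1=(alive,v0) N0.N2=(alive,v0) N0.N3=(alive,v1) | N1.N0=(alive,v0) N1.N1=(alive,v0) N1.N2=(alive,v0) N1.N3=(alive,v1)
Op 6: N3 marks N2=dead -> (dead,v1)
Op 7: N0 marks N3=suspect -> (suspect,v2)
Op 8: N0 marks N1=suspect -> (suspect,v1)
Op 9: N2 marks N3=dead -> (dead,v2)

Answer: suspect 1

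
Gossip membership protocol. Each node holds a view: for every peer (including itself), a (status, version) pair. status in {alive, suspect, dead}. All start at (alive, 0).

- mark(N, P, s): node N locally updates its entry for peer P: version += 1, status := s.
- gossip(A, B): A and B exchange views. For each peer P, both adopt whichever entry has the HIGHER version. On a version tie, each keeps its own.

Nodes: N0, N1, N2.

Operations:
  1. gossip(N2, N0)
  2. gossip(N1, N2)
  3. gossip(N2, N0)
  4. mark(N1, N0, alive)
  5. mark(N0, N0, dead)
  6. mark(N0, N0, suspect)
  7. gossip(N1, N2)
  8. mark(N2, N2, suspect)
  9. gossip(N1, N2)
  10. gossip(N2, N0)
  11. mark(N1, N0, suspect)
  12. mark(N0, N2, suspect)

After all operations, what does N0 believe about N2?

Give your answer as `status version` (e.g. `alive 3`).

Op 1: gossip N2<->N0 -> N2.N0=(alive,v0) N2.N1=(alive,v0) N2.N2=(alive,v0) | N0.N0=(alive,v0) N0.N1=(alive,v0) N0.N2=(alive,v0)
Op 2: gossip N1<->N2 -> N1.N0=(alive,v0) N1.N1=(alive,v0) N1.N2=(alive,v0) | N2.N0=(alive,v0) N2.N1=(alive,v0) N2.N2=(alive,v0)
Op 3: gossip N2<->N0 -> N2.N0=(alive,v0) N2.N1=(alive,v0) N2.N2=(alive,v0) | N0.N0=(alive,v0) N0.N1=(alive,v0) N0.N2=(alive,v0)
Op 4: N1 marks N0=alive -> (alive,v1)
Op 5: N0 marks N0=dead -> (dead,v1)
Op 6: N0 marks N0=suspect -> (suspect,v2)
Op 7: gossip N1<->N2 -> N1.N0=(alive,v1) N1.N1=(alive,v0) N1.N2=(alive,v0) | N2.N0=(alive,v1) N2.N1=(alive,v0) N2.N2=(alive,v0)
Op 8: N2 marks N2=suspect -> (suspect,v1)
Op 9: gossip N1<->N2 -> N1.N0=(alive,v1) N1.N1=(alive,v0) N1.N2=(suspect,v1) | N2.N0=(alive,v1) N2.N1=(alive,v0) N2.N2=(suspect,v1)
Op 10: gossip N2<->N0 -> N2.N0=(suspect,v2) N2.N1=(alive,v0) N2.N2=(suspect,v1) | N0.N0=(suspect,v2) N0.N1=(alive,v0) N0.N2=(suspect,v1)
Op 11: N1 marks N0=suspect -> (suspect,v2)
Op 12: N0 marks N2=suspect -> (suspect,v2)

Answer: suspect 2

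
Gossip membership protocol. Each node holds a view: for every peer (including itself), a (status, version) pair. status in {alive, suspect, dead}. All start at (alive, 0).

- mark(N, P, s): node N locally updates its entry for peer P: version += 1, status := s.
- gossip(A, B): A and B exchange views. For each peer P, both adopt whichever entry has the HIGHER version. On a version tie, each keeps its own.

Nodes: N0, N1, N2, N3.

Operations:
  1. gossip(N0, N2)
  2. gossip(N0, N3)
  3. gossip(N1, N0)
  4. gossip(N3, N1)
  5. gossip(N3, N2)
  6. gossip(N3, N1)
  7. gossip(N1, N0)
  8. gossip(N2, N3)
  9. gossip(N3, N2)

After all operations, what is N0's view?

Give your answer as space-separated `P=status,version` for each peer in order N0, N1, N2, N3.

Op 1: gossip N0<->N2 -> N0.N0=(alive,v0) N0.N1=(alive,v0) N0.N2=(alive,v0) N0.N3=(alive,v0) | N2.N0=(alive,v0) N2.N1=(alive,v0) N2.N2=(alive,v0) N2.N3=(alive,v0)
Op 2: gossip N0<->N3 -> N0.N0=(alive,v0) N0.N1=(alive,v0) N0.N2=(alive,v0) N0.N3=(alive,v0) | N3.N0=(alive,v0) N3.N1=(alive,v0) N3.N2=(alive,v0) N3.N3=(alive,v0)
Op 3: gossip N1<->N0 -> N1.N0=(alive,v0) N1.N1=(alive,v0) N1.N2=(alive,v0) N1.N3=(alive,v0) | N0.N0=(alive,v0) N0.N1=(alive,v0) N0.N2=(alive,v0) N0.N3=(alive,v0)
Op 4: gossip N3<->N1 -> N3.N0=(alive,v0) N3.N1=(alive,v0) N3.N2=(alive,v0) N3.N3=(alive,v0) | N1.N0=(alive,v0) N1.N1=(alive,v0) N1.N2=(alive,v0) N1.N3=(alive,v0)
Op 5: gossip N3<->N2 -> N3.N0=(alive,v0) N3.N1=(alive,v0) N3.N2=(alive,v0) N3.N3=(alive,v0) | N2.N0=(alive,v0) N2.N1=(alive,v0) N2.N2=(alive,v0) N2.N3=(alive,v0)
Op 6: gossip N3<->N1 -> N3.N0=(alive,v0) N3.N1=(alive,v0) N3.N2=(alive,v0) N3.N3=(alive,v0) | N1.N0=(alive,v0) N1.N1=(alive,v0) N1.N2=(alive,v0) N1.N3=(alive,v0)
Op 7: gossip N1<->N0 -> N1.N0=(alive,v0) N1.N1=(alive,v0) N1.N2=(alive,v0) N1.N3=(alive,v0) | N0.N0=(alive,v0) N0.N1=(alive,v0) N0.N2=(alive,v0) N0.N3=(alive,v0)
Op 8: gossip N2<->N3 -> N2.N0=(alive,v0) N2.N1=(alive,v0) N2.N2=(alive,v0) N2.N3=(alive,v0) | N3.N0=(alive,v0) N3.N1=(alive,v0) N3.N2=(alive,v0) N3.N3=(alive,v0)
Op 9: gossip N3<->N2 -> N3.N0=(alive,v0) N3.N1=(alive,v0) N3.N2=(alive,v0) N3.N3=(alive,v0) | N2.N0=(alive,v0) N2.N1=(alive,v0) N2.N2=(alive,v0) N2.N3=(alive,v0)

Answer: N0=alive,0 N1=alive,0 N2=alive,0 N3=alive,0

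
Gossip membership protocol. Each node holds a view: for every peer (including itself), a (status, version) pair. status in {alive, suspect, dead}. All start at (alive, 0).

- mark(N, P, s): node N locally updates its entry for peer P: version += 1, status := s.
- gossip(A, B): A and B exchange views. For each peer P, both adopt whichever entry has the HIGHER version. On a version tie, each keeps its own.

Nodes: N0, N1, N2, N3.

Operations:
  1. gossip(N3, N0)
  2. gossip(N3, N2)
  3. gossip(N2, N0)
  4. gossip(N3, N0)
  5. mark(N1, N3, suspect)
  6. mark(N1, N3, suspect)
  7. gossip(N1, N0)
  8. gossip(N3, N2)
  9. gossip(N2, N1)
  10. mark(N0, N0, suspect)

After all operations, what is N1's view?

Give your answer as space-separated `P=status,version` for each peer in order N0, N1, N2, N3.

Op 1: gossip N3<->N0 -> N3.N0=(alive,v0) N3.N1=(alive,v0) N3.N2=(alive,v0) N3.N3=(alive,v0) | N0.N0=(alive,v0) N0.N1=(alive,v0) N0.N2=(alive,v0) N0.N3=(alive,v0)
Op 2: gossip N3<->N2 -> N3.N0=(alive,v0) N3.N1=(alive,v0) N3.N2=(alive,v0) N3.N3=(alive,v0) | N2.N0=(alive,v0) N2.N1=(alive,v0) N2.N2=(alive,v0) N2.N3=(alive,v0)
Op 3: gossip N2<->N0 -> N2.N0=(alive,v0) N2.N1=(alive,v0) N2.N2=(alive,v0) N2.N3=(alive,v0) | N0.N0=(alive,v0) N0.N1=(alive,v0) N0.N2=(alive,v0) N0.N3=(alive,v0)
Op 4: gossip N3<->N0 -> N3.N0=(alive,v0) N3.N1=(alive,v0) N3.N2=(alive,v0) N3.N3=(alive,v0) | N0.N0=(alive,v0) N0.N1=(alive,v0) N0.N2=(alive,v0) N0.N3=(alive,v0)
Op 5: N1 marks N3=suspect -> (suspect,v1)
Op 6: N1 marks N3=suspect -> (suspect,v2)
Op 7: gossip N1<->N0 -> N1.N0=(alive,v0) N1.N1=(alive,v0) N1.N2=(alive,v0) N1.N3=(suspect,v2) | N0.N0=(alive,v0) N0.N1=(alive,v0) N0.N2=(alive,v0) N0.N3=(suspect,v2)
Op 8: gossip N3<->N2 -> N3.N0=(alive,v0) N3.N1=(alive,v0) N3.N2=(alive,v0) N3.N3=(alive,v0) | N2.N0=(alive,v0) N2.N1=(alive,v0) N2.N2=(alive,v0) N2.N3=(alive,v0)
Op 9: gossip N2<->N1 -> N2.N0=(alive,v0) N2.N1=(alive,v0) N2.N2=(alive,v0) N2.N3=(suspect,v2) | N1.N0=(alive,v0) N1.N1=(alive,v0) N1.N2=(alive,v0) N1.N3=(suspect,v2)
Op 10: N0 marks N0=suspect -> (suspect,v1)

Answer: N0=alive,0 N1=alive,0 N2=alive,0 N3=suspect,2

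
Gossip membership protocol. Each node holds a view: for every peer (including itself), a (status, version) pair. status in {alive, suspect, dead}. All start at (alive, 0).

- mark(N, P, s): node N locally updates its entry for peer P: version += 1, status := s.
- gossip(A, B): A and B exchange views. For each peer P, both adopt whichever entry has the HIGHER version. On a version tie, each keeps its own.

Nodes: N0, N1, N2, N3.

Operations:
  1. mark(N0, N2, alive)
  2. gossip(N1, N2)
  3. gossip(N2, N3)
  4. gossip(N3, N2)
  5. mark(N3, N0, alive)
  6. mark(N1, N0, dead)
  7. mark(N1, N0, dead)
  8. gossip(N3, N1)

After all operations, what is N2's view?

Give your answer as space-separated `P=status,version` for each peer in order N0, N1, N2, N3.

Answer: N0=alive,0 N1=alive,0 N2=alive,0 N3=alive,0

Derivation:
Op 1: N0 marks N2=alive -> (alive,v1)
Op 2: gossip N1<->N2 -> N1.N0=(alive,v0) N1.N1=(alive,v0) N1.N2=(alive,v0) N1.N3=(alive,v0) | N2.N0=(alive,v0) N2.N1=(alive,v0) N2.N2=(alive,v0) N2.N3=(alive,v0)
Op 3: gossip N2<->N3 -> N2.N0=(alive,v0) N2.N1=(alive,v0) N2.N2=(alive,v0) N2.N3=(alive,v0) | N3.N0=(alive,v0) N3.N1=(alive,v0) N3.N2=(alive,v0) N3.N3=(alive,v0)
Op 4: gossip N3<->N2 -> N3.N0=(alive,v0) N3.N1=(alive,v0) N3.N2=(alive,v0) N3.N3=(alive,v0) | N2.N0=(alive,v0) N2.N1=(alive,v0) N2.N2=(alive,v0) N2.N3=(alive,v0)
Op 5: N3 marks N0=alive -> (alive,v1)
Op 6: N1 marks N0=dead -> (dead,v1)
Op 7: N1 marks N0=dead -> (dead,v2)
Op 8: gossip N3<->N1 -> N3.N0=(dead,v2) N3.N1=(alive,v0) N3.N2=(alive,v0) N3.N3=(alive,v0) | N1.N0=(dead,v2) N1.N1=(alive,v0) N1.N2=(alive,v0) N1.N3=(alive,v0)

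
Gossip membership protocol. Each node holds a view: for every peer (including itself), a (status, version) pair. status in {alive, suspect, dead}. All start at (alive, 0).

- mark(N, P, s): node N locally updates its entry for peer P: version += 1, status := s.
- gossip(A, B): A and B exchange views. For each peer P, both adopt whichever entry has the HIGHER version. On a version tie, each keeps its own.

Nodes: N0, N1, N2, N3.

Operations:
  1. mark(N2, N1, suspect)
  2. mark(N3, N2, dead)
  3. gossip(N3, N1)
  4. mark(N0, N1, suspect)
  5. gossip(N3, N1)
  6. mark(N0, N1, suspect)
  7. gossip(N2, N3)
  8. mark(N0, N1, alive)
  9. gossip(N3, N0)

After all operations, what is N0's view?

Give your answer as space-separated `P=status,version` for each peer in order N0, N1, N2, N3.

Answer: N0=alive,0 N1=alive,3 N2=dead,1 N3=alive,0

Derivation:
Op 1: N2 marks N1=suspect -> (suspect,v1)
Op 2: N3 marks N2=dead -> (dead,v1)
Op 3: gossip N3<->N1 -> N3.N0=(alive,v0) N3.N1=(alive,v0) N3.N2=(dead,v1) N3.N3=(alive,v0) | N1.N0=(alive,v0) N1.N1=(alive,v0) N1.N2=(dead,v1) N1.N3=(alive,v0)
Op 4: N0 marks N1=suspect -> (suspect,v1)
Op 5: gossip N3<->N1 -> N3.N0=(alive,v0) N3.N1=(alive,v0) N3.N2=(dead,v1) N3.N3=(alive,v0) | N1.N0=(alive,v0) N1.N1=(alive,v0) N1.N2=(dead,v1) N1.N3=(alive,v0)
Op 6: N0 marks N1=suspect -> (suspect,v2)
Op 7: gossip N2<->N3 -> N2.N0=(alive,v0) N2.N1=(suspect,v1) N2.N2=(dead,v1) N2.N3=(alive,v0) | N3.N0=(alive,v0) N3.N1=(suspect,v1) N3.N2=(dead,v1) N3.N3=(alive,v0)
Op 8: N0 marks N1=alive -> (alive,v3)
Op 9: gossip N3<->N0 -> N3.N0=(alive,v0) N3.N1=(alive,v3) N3.N2=(dead,v1) N3.N3=(alive,v0) | N0.N0=(alive,v0) N0.N1=(alive,v3) N0.N2=(dead,v1) N0.N3=(alive,v0)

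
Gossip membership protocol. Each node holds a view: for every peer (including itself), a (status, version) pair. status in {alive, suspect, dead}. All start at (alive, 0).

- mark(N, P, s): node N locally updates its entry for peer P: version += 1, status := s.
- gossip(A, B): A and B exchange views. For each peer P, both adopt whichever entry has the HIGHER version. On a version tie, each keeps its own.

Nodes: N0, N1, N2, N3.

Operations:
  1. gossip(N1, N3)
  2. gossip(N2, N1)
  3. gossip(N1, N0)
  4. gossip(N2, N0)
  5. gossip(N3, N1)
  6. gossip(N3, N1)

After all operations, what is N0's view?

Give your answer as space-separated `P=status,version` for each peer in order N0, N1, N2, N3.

Answer: N0=alive,0 N1=alive,0 N2=alive,0 N3=alive,0

Derivation:
Op 1: gossip N1<->N3 -> N1.N0=(alive,v0) N1.N1=(alive,v0) N1.N2=(alive,v0) N1.N3=(alive,v0) | N3.N0=(alive,v0) N3.N1=(alive,v0) N3.N2=(alive,v0) N3.N3=(alive,v0)
Op 2: gossip N2<->N1 -> N2.N0=(alive,v0) N2.N1=(alive,v0) N2.N2=(alive,v0) N2.N3=(alive,v0) | N1.N0=(alive,v0) N1.N1=(alive,v0) N1.N2=(alive,v0) N1.N3=(alive,v0)
Op 3: gossip N1<->N0 -> N1.N0=(alive,v0) N1.N1=(alive,v0) N1.N2=(alive,v0) N1.N3=(alive,v0) | N0.N0=(alive,v0) N0.N1=(alive,v0) N0.N2=(alive,v0) N0.N3=(alive,v0)
Op 4: gossip N2<->N0 -> N2.N0=(alive,v0) N2.N1=(alive,v0) N2.N2=(alive,v0) N2.N3=(alive,v0) | N0.N0=(alive,v0) N0.N1=(alive,v0) N0.N2=(alive,v0) N0.N3=(alive,v0)
Op 5: gossip N3<->N1 -> N3.N0=(alive,v0) N3.N1=(alive,v0) N3.N2=(alive,v0) N3.N3=(alive,v0) | N1.N0=(alive,v0) N1.N1=(alive,v0) N1.N2=(alive,v0) N1.N3=(alive,v0)
Op 6: gossip N3<->N1 -> N3.N0=(alive,v0) N3.N1=(alive,v0) N3.N2=(alive,v0) N3.N3=(alive,v0) | N1.N0=(alive,v0) N1.N1=(alive,v0) N1.N2=(alive,v0) N1.N3=(alive,v0)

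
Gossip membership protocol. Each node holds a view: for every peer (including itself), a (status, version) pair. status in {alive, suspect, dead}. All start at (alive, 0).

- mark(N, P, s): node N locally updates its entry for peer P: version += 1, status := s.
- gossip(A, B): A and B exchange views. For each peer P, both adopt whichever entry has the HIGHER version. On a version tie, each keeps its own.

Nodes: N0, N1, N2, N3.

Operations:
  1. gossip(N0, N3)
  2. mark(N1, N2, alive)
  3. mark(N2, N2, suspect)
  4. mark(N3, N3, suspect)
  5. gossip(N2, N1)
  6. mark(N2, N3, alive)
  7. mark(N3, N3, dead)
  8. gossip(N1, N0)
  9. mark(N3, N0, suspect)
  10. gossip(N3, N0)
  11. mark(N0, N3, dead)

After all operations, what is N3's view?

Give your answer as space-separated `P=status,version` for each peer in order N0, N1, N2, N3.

Op 1: gossip N0<->N3 -> N0.N0=(alive,v0) N0.N1=(alive,v0) N0.N2=(alive,v0) N0.N3=(alive,v0) | N3.N0=(alive,v0) N3.N1=(alive,v0) N3.N2=(alive,v0) N3.N3=(alive,v0)
Op 2: N1 marks N2=alive -> (alive,v1)
Op 3: N2 marks N2=suspect -> (suspect,v1)
Op 4: N3 marks N3=suspect -> (suspect,v1)
Op 5: gossip N2<->N1 -> N2.N0=(alive,v0) N2.N1=(alive,v0) N2.N2=(suspect,v1) N2.N3=(alive,v0) | N1.N0=(alive,v0) N1.N1=(alive,v0) N1.N2=(alive,v1) N1.N3=(alive,v0)
Op 6: N2 marks N3=alive -> (alive,v1)
Op 7: N3 marks N3=dead -> (dead,v2)
Op 8: gossip N1<->N0 -> N1.N0=(alive,v0) N1.N1=(alive,v0) N1.N2=(alive,v1) N1.N3=(alive,v0) | N0.N0=(alive,v0) N0.N1=(alive,v0) N0.N2=(alive,v1) N0.N3=(alive,v0)
Op 9: N3 marks N0=suspect -> (suspect,v1)
Op 10: gossip N3<->N0 -> N3.N0=(suspect,v1) N3.N1=(alive,v0) N3.N2=(alive,v1) N3.N3=(dead,v2) | N0.N0=(suspect,v1) N0.N1=(alive,v0) N0.N2=(alive,v1) N0.N3=(dead,v2)
Op 11: N0 marks N3=dead -> (dead,v3)

Answer: N0=suspect,1 N1=alive,0 N2=alive,1 N3=dead,2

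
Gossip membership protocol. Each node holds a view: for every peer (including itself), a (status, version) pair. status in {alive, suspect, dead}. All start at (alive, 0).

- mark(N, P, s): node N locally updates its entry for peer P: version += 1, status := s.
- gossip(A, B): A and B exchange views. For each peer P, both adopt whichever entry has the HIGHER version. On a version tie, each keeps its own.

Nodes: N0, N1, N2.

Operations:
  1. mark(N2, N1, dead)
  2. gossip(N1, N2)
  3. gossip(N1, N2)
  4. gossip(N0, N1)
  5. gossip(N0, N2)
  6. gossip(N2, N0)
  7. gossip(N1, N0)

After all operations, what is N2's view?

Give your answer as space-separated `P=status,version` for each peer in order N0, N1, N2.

Answer: N0=alive,0 N1=dead,1 N2=alive,0

Derivation:
Op 1: N2 marks N1=dead -> (dead,v1)
Op 2: gossip N1<->N2 -> N1.N0=(alive,v0) N1.N1=(dead,v1) N1.N2=(alive,v0) | N2.N0=(alive,v0) N2.N1=(dead,v1) N2.N2=(alive,v0)
Op 3: gossip N1<->N2 -> N1.N0=(alive,v0) N1.N1=(dead,v1) N1.N2=(alive,v0) | N2.N0=(alive,v0) N2.N1=(dead,v1) N2.N2=(alive,v0)
Op 4: gossip N0<->N1 -> N0.N0=(alive,v0) N0.N1=(dead,v1) N0.N2=(alive,v0) | N1.N0=(alive,v0) N1.N1=(dead,v1) N1.N2=(alive,v0)
Op 5: gossip N0<->N2 -> N0.N0=(alive,v0) N0.N1=(dead,v1) N0.N2=(alive,v0) | N2.N0=(alive,v0) N2.N1=(dead,v1) N2.N2=(alive,v0)
Op 6: gossip N2<->N0 -> N2.N0=(alive,v0) N2.N1=(dead,v1) N2.N2=(alive,v0) | N0.N0=(alive,v0) N0.N1=(dead,v1) N0.N2=(alive,v0)
Op 7: gossip N1<->N0 -> N1.N0=(alive,v0) N1.N1=(dead,v1) N1.N2=(alive,v0) | N0.N0=(alive,v0) N0.N1=(dead,v1) N0.N2=(alive,v0)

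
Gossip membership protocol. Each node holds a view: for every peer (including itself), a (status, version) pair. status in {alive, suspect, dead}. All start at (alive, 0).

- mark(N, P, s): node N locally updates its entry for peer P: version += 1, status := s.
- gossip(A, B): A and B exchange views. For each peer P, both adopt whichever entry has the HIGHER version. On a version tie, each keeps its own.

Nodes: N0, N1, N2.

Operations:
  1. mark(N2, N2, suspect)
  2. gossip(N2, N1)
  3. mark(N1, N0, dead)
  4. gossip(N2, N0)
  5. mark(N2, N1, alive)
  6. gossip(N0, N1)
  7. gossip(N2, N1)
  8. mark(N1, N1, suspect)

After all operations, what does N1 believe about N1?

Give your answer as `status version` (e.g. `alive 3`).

Answer: suspect 2

Derivation:
Op 1: N2 marks N2=suspect -> (suspect,v1)
Op 2: gossip N2<->N1 -> N2.N0=(alive,v0) N2.N1=(alive,v0) N2.N2=(suspect,v1) | N1.N0=(alive,v0) N1.N1=(alive,v0) N1.N2=(suspect,v1)
Op 3: N1 marks N0=dead -> (dead,v1)
Op 4: gossip N2<->N0 -> N2.N0=(alive,v0) N2.N1=(alive,v0) N2.N2=(suspect,v1) | N0.N0=(alive,v0) N0.N1=(alive,v0) N0.N2=(suspect,v1)
Op 5: N2 marks N1=alive -> (alive,v1)
Op 6: gossip N0<->N1 -> N0.N0=(dead,v1) N0.N1=(alive,v0) N0.N2=(suspect,v1) | N1.N0=(dead,v1) N1.N1=(alive,v0) N1.N2=(suspect,v1)
Op 7: gossip N2<->N1 -> N2.N0=(dead,v1) N2.N1=(alive,v1) N2.N2=(suspect,v1) | N1.N0=(dead,v1) N1.N1=(alive,v1) N1.N2=(suspect,v1)
Op 8: N1 marks N1=suspect -> (suspect,v2)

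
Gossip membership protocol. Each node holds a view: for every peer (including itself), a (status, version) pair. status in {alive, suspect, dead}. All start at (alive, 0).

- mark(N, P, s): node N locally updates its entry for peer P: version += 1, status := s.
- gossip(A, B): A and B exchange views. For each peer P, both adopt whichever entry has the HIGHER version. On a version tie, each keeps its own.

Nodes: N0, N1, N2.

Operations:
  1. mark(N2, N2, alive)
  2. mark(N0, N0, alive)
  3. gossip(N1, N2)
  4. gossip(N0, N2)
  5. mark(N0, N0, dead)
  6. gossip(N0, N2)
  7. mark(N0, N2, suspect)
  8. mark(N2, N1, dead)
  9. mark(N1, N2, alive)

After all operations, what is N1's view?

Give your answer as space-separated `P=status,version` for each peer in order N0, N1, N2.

Answer: N0=alive,0 N1=alive,0 N2=alive,2

Derivation:
Op 1: N2 marks N2=alive -> (alive,v1)
Op 2: N0 marks N0=alive -> (alive,v1)
Op 3: gossip N1<->N2 -> N1.N0=(alive,v0) N1.N1=(alive,v0) N1.N2=(alive,v1) | N2.N0=(alive,v0) N2.N1=(alive,v0) N2.N2=(alive,v1)
Op 4: gossip N0<->N2 -> N0.N0=(alive,v1) N0.N1=(alive,v0) N0.N2=(alive,v1) | N2.N0=(alive,v1) N2.N1=(alive,v0) N2.N2=(alive,v1)
Op 5: N0 marks N0=dead -> (dead,v2)
Op 6: gossip N0<->N2 -> N0.N0=(dead,v2) N0.N1=(alive,v0) N0.N2=(alive,v1) | N2.N0=(dead,v2) N2.N1=(alive,v0) N2.N2=(alive,v1)
Op 7: N0 marks N2=suspect -> (suspect,v2)
Op 8: N2 marks N1=dead -> (dead,v1)
Op 9: N1 marks N2=alive -> (alive,v2)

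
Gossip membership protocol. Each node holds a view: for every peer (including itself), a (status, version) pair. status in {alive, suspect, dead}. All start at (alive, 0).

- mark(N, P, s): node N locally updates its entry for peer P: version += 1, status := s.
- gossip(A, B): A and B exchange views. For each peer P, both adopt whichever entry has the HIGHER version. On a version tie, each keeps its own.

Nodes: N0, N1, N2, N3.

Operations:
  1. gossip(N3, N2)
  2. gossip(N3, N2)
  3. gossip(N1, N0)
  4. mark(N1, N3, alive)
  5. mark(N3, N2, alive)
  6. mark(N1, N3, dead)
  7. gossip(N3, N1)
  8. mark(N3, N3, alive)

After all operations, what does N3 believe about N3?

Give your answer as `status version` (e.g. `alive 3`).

Answer: alive 3

Derivation:
Op 1: gossip N3<->N2 -> N3.N0=(alive,v0) N3.N1=(alive,v0) N3.N2=(alive,v0) N3.N3=(alive,v0) | N2.N0=(alive,v0) N2.N1=(alive,v0) N2.N2=(alive,v0) N2.N3=(alive,v0)
Op 2: gossip N3<->N2 -> N3.N0=(alive,v0) N3.N1=(alive,v0) N3.N2=(alive,v0) N3.N3=(alive,v0) | N2.N0=(alive,v0) N2.N1=(alive,v0) N2.N2=(alive,v0) N2.N3=(alive,v0)
Op 3: gossip N1<->N0 -> N1.N0=(alive,v0) N1.N1=(alive,v0) N1.N2=(alive,v0) N1.N3=(alive,v0) | N0.N0=(alive,v0) N0.N1=(alive,v0) N0.N2=(alive,v0) N0.N3=(alive,v0)
Op 4: N1 marks N3=alive -> (alive,v1)
Op 5: N3 marks N2=alive -> (alive,v1)
Op 6: N1 marks N3=dead -> (dead,v2)
Op 7: gossip N3<->N1 -> N3.N0=(alive,v0) N3.N1=(alive,v0) N3.N2=(alive,v1) N3.N3=(dead,v2) | N1.N0=(alive,v0) N1.N1=(alive,v0) N1.N2=(alive,v1) N1.N3=(dead,v2)
Op 8: N3 marks N3=alive -> (alive,v3)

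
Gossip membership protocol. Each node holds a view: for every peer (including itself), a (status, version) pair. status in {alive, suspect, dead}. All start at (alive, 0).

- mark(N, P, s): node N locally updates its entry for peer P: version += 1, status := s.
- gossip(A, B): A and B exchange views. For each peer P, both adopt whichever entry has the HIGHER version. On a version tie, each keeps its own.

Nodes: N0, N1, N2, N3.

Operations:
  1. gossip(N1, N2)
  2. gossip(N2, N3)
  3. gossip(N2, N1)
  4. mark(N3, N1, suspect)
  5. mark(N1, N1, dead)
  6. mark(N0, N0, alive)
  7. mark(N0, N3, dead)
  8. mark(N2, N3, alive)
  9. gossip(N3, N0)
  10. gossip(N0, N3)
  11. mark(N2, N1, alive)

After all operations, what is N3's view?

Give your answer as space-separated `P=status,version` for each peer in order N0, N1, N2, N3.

Answer: N0=alive,1 N1=suspect,1 N2=alive,0 N3=dead,1

Derivation:
Op 1: gossip N1<->N2 -> N1.N0=(alive,v0) N1.N1=(alive,v0) N1.N2=(alive,v0) N1.N3=(alive,v0) | N2.N0=(alive,v0) N2.N1=(alive,v0) N2.N2=(alive,v0) N2.N3=(alive,v0)
Op 2: gossip N2<->N3 -> N2.N0=(alive,v0) N2.N1=(alive,v0) N2.N2=(alive,v0) N2.N3=(alive,v0) | N3.N0=(alive,v0) N3.N1=(alive,v0) N3.N2=(alive,v0) N3.N3=(alive,v0)
Op 3: gossip N2<->N1 -> N2.N0=(alive,v0) N2.N1=(alive,v0) N2.N2=(alive,v0) N2.N3=(alive,v0) | N1.N0=(alive,v0) N1.N1=(alive,v0) N1.N2=(alive,v0) N1.N3=(alive,v0)
Op 4: N3 marks N1=suspect -> (suspect,v1)
Op 5: N1 marks N1=dead -> (dead,v1)
Op 6: N0 marks N0=alive -> (alive,v1)
Op 7: N0 marks N3=dead -> (dead,v1)
Op 8: N2 marks N3=alive -> (alive,v1)
Op 9: gossip N3<->N0 -> N3.N0=(alive,v1) N3.N1=(suspect,v1) N3.N2=(alive,v0) N3.N3=(dead,v1) | N0.N0=(alive,v1) N0.N1=(suspect,v1) N0.N2=(alive,v0) N0.N3=(dead,v1)
Op 10: gossip N0<->N3 -> N0.N0=(alive,v1) N0.N1=(suspect,v1) N0.N2=(alive,v0) N0.N3=(dead,v1) | N3.N0=(alive,v1) N3.N1=(suspect,v1) N3.N2=(alive,v0) N3.N3=(dead,v1)
Op 11: N2 marks N1=alive -> (alive,v1)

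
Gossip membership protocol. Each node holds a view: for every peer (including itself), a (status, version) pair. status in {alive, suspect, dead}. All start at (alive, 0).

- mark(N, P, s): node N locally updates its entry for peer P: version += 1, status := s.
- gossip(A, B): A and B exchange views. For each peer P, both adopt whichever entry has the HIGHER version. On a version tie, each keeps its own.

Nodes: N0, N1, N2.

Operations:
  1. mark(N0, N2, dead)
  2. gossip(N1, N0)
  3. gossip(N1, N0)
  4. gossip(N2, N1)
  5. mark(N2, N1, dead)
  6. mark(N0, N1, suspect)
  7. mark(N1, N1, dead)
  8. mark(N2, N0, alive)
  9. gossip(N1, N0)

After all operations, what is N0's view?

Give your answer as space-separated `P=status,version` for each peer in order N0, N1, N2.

Answer: N0=alive,0 N1=suspect,1 N2=dead,1

Derivation:
Op 1: N0 marks N2=dead -> (dead,v1)
Op 2: gossip N1<->N0 -> N1.N0=(alive,v0) N1.N1=(alive,v0) N1.N2=(dead,v1) | N0.N0=(alive,v0) N0.N1=(alive,v0) N0.N2=(dead,v1)
Op 3: gossip N1<->N0 -> N1.N0=(alive,v0) N1.N1=(alive,v0) N1.N2=(dead,v1) | N0.N0=(alive,v0) N0.N1=(alive,v0) N0.N2=(dead,v1)
Op 4: gossip N2<->N1 -> N2.N0=(alive,v0) N2.N1=(alive,v0) N2.N2=(dead,v1) | N1.N0=(alive,v0) N1.N1=(alive,v0) N1.N2=(dead,v1)
Op 5: N2 marks N1=dead -> (dead,v1)
Op 6: N0 marks N1=suspect -> (suspect,v1)
Op 7: N1 marks N1=dead -> (dead,v1)
Op 8: N2 marks N0=alive -> (alive,v1)
Op 9: gossip N1<->N0 -> N1.N0=(alive,v0) N1.N1=(dead,v1) N1.N2=(dead,v1) | N0.N0=(alive,v0) N0.N1=(suspect,v1) N0.N2=(dead,v1)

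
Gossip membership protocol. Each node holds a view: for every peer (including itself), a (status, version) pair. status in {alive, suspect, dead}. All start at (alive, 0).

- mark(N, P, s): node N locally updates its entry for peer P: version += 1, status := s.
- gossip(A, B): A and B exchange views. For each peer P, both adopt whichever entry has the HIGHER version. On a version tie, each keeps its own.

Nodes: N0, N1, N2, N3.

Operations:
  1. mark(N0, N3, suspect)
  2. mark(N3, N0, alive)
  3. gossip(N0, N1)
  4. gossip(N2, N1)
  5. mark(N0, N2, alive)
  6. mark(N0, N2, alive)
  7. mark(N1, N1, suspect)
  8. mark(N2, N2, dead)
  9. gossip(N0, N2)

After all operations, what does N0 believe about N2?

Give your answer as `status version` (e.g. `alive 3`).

Answer: alive 2

Derivation:
Op 1: N0 marks N3=suspect -> (suspect,v1)
Op 2: N3 marks N0=alive -> (alive,v1)
Op 3: gossip N0<->N1 -> N0.N0=(alive,v0) N0.N1=(alive,v0) N0.N2=(alive,v0) N0.N3=(suspect,v1) | N1.N0=(alive,v0) N1.N1=(alive,v0) N1.N2=(alive,v0) N1.N3=(suspect,v1)
Op 4: gossip N2<->N1 -> N2.N0=(alive,v0) N2.N1=(alive,v0) N2.N2=(alive,v0) N2.N3=(suspect,v1) | N1.N0=(alive,v0) N1.N1=(alive,v0) N1.N2=(alive,v0) N1.N3=(suspect,v1)
Op 5: N0 marks N2=alive -> (alive,v1)
Op 6: N0 marks N2=alive -> (alive,v2)
Op 7: N1 marks N1=suspect -> (suspect,v1)
Op 8: N2 marks N2=dead -> (dead,v1)
Op 9: gossip N0<->N2 -> N0.N0=(alive,v0) N0.N1=(alive,v0) N0.N2=(alive,v2) N0.N3=(suspect,v1) | N2.N0=(alive,v0) N2.N1=(alive,v0) N2.N2=(alive,v2) N2.N3=(suspect,v1)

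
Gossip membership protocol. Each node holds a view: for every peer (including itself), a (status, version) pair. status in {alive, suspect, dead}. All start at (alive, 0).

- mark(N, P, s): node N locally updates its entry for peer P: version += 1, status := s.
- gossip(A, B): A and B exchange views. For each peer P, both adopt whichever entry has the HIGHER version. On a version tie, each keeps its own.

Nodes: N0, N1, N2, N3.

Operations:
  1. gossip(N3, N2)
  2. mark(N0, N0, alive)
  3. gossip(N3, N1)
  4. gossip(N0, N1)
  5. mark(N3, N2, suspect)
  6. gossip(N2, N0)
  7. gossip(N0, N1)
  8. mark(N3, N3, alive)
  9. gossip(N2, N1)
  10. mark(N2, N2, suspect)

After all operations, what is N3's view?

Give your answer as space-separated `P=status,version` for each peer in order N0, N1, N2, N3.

Answer: N0=alive,0 N1=alive,0 N2=suspect,1 N3=alive,1

Derivation:
Op 1: gossip N3<->N2 -> N3.N0=(alive,v0) N3.N1=(alive,v0) N3.N2=(alive,v0) N3.N3=(alive,v0) | N2.N0=(alive,v0) N2.N1=(alive,v0) N2.N2=(alive,v0) N2.N3=(alive,v0)
Op 2: N0 marks N0=alive -> (alive,v1)
Op 3: gossip N3<->N1 -> N3.N0=(alive,v0) N3.N1=(alive,v0) N3.N2=(alive,v0) N3.N3=(alive,v0) | N1.N0=(alive,v0) N1.N1=(alive,v0) N1.N2=(alive,v0) N1.N3=(alive,v0)
Op 4: gossip N0<->N1 -> N0.N0=(alive,v1) N0.N1=(alive,v0) N0.N2=(alive,v0) N0.N3=(alive,v0) | N1.N0=(alive,v1) N1.N1=(alive,v0) N1.N2=(alive,v0) N1.N3=(alive,v0)
Op 5: N3 marks N2=suspect -> (suspect,v1)
Op 6: gossip N2<->N0 -> N2.N0=(alive,v1) N2.N1=(alive,v0) N2.N2=(alive,v0) N2.N3=(alive,v0) | N0.N0=(alive,v1) N0.N1=(alive,v0) N0.N2=(alive,v0) N0.N3=(alive,v0)
Op 7: gossip N0<->N1 -> N0.N0=(alive,v1) N0.N1=(alive,v0) N0.N2=(alive,v0) N0.N3=(alive,v0) | N1.N0=(alive,v1) N1.N1=(alive,v0) N1.N2=(alive,v0) N1.N3=(alive,v0)
Op 8: N3 marks N3=alive -> (alive,v1)
Op 9: gossip N2<->N1 -> N2.N0=(alive,v1) N2.N1=(alive,v0) N2.N2=(alive,v0) N2.N3=(alive,v0) | N1.N0=(alive,v1) N1.N1=(alive,v0) N1.N2=(alive,v0) N1.N3=(alive,v0)
Op 10: N2 marks N2=suspect -> (suspect,v1)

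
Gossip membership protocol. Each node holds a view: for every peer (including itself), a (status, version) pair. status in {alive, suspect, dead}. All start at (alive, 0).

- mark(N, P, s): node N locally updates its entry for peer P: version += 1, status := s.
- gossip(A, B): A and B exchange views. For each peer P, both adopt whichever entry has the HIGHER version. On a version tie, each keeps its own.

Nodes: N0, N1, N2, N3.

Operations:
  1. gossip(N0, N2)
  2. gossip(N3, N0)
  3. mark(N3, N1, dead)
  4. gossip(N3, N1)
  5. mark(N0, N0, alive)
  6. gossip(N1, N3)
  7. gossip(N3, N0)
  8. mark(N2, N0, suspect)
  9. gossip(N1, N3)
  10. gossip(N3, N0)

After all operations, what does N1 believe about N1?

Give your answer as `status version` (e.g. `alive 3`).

Op 1: gossip N0<->N2 -> N0.N0=(alive,v0) N0.N1=(alive,v0) N0.N2=(alive,v0) N0.N3=(alive,v0) | N2.N0=(alive,v0) N2.N1=(alive,v0) N2.N2=(alive,v0) N2.N3=(alive,v0)
Op 2: gossip N3<->N0 -> N3.N0=(alive,v0) N3.N1=(alive,v0) N3.N2=(alive,v0) N3.N3=(alive,v0) | N0.N0=(alive,v0) N0.N1=(alive,v0) N0.N2=(alive,v0) N0.N3=(alive,v0)
Op 3: N3 marks N1=dead -> (dead,v1)
Op 4: gossip N3<->N1 -> N3.N0=(alive,v0) N3.N1=(dead,v1) N3.N2=(alive,v0) N3.N3=(alive,v0) | N1.N0=(alive,v0) N1.N1=(dead,v1) N1.N2=(alive,v0) N1.N3=(alive,v0)
Op 5: N0 marks N0=alive -> (alive,v1)
Op 6: gossip N1<->N3 -> N1.N0=(alive,v0) N1.N1=(dead,v1) N1.N2=(alive,v0) N1.N3=(alive,v0) | N3.N0=(alive,v0) N3.N1=(dead,v1) N3.N2=(alive,v0) N3.N3=(alive,v0)
Op 7: gossip N3<->N0 -> N3.N0=(alive,v1) N3.N1=(dead,v1) N3.N2=(alive,v0) N3.N3=(alive,v0) | N0.N0=(alive,v1) N0.N1=(dead,v1) N0.N2=(alive,v0) N0.N3=(alive,v0)
Op 8: N2 marks N0=suspect -> (suspect,v1)
Op 9: gossip N1<->N3 -> N1.N0=(alive,v1) N1.N1=(dead,v1) N1.N2=(alive,v0) N1.N3=(alive,v0) | N3.N0=(alive,v1) N3.N1=(dead,v1) N3.N2=(alive,v0) N3.N3=(alive,v0)
Op 10: gossip N3<->N0 -> N3.N0=(alive,v1) N3.N1=(dead,v1) N3.N2=(alive,v0) N3.N3=(alive,v0) | N0.N0=(alive,v1) N0.N1=(dead,v1) N0.N2=(alive,v0) N0.N3=(alive,v0)

Answer: dead 1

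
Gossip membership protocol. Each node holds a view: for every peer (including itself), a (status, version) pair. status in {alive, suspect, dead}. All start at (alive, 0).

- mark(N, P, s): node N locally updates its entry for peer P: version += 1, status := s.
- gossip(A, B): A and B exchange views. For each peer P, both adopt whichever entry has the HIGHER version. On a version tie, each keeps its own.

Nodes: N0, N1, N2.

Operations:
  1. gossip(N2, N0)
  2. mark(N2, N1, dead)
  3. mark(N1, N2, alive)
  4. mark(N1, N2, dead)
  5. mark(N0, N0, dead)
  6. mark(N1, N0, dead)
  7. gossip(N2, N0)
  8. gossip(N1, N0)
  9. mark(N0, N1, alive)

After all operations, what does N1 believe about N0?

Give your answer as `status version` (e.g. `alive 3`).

Answer: dead 1

Derivation:
Op 1: gossip N2<->N0 -> N2.N0=(alive,v0) N2.N1=(alive,v0) N2.N2=(alive,v0) | N0.N0=(alive,v0) N0.N1=(alive,v0) N0.N2=(alive,v0)
Op 2: N2 marks N1=dead -> (dead,v1)
Op 3: N1 marks N2=alive -> (alive,v1)
Op 4: N1 marks N2=dead -> (dead,v2)
Op 5: N0 marks N0=dead -> (dead,v1)
Op 6: N1 marks N0=dead -> (dead,v1)
Op 7: gossip N2<->N0 -> N2.N0=(dead,v1) N2.N1=(dead,v1) N2.N2=(alive,v0) | N0.N0=(dead,v1) N0.N1=(dead,v1) N0.N2=(alive,v0)
Op 8: gossip N1<->N0 -> N1.N0=(dead,v1) N1.N1=(dead,v1) N1.N2=(dead,v2) | N0.N0=(dead,v1) N0.N1=(dead,v1) N0.N2=(dead,v2)
Op 9: N0 marks N1=alive -> (alive,v2)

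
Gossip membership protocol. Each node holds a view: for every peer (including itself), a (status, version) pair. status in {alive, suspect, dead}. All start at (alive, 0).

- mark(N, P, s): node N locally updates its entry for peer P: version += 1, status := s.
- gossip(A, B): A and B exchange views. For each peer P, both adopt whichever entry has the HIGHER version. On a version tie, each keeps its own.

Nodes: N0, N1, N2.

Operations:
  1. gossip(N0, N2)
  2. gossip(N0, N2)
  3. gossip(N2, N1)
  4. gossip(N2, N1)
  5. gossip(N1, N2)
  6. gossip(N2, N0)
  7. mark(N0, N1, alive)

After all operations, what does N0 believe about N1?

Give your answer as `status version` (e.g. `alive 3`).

Op 1: gossip N0<->N2 -> N0.N0=(alive,v0) N0.N1=(alive,v0) N0.N2=(alive,v0) | N2.N0=(alive,v0) N2.N1=(alive,v0) N2.N2=(alive,v0)
Op 2: gossip N0<->N2 -> N0.N0=(alive,v0) N0.N1=(alive,v0) N0.N2=(alive,v0) | N2.N0=(alive,v0) N2.N1=(alive,v0) N2.N2=(alive,v0)
Op 3: gossip N2<->N1 -> N2.N0=(alive,v0) N2.N1=(alive,v0) N2.N2=(alive,v0) | N1.N0=(alive,v0) N1.N1=(alive,v0) N1.N2=(alive,v0)
Op 4: gossip N2<->N1 -> N2.N0=(alive,v0) N2.N1=(alive,v0) N2.N2=(alive,v0) | N1.N0=(alive,v0) N1.N1=(alive,v0) N1.N2=(alive,v0)
Op 5: gossip N1<->N2 -> N1.N0=(alive,v0) N1.N1=(alive,v0) N1.N2=(alive,v0) | N2.N0=(alive,v0) N2.N1=(alive,v0) N2.N2=(alive,v0)
Op 6: gossip N2<->N0 -> N2.N0=(alive,v0) N2.N1=(alive,v0) N2.N2=(alive,v0) | N0.N0=(alive,v0) N0.N1=(alive,v0) N0.N2=(alive,v0)
Op 7: N0 marks N1=alive -> (alive,v1)

Answer: alive 1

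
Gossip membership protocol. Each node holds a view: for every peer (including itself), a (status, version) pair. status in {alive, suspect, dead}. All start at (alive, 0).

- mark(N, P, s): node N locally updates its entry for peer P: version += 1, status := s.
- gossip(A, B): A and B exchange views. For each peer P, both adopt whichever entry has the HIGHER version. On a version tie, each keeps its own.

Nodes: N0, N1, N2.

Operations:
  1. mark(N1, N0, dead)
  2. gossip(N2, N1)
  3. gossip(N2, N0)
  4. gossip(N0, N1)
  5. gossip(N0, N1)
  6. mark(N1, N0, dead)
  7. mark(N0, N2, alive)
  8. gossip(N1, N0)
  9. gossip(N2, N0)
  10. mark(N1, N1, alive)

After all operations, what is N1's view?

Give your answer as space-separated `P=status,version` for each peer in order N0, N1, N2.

Op 1: N1 marks N0=dead -> (dead,v1)
Op 2: gossip N2<->N1 -> N2.N0=(dead,v1) N2.N1=(alive,v0) N2.N2=(alive,v0) | N1.N0=(dead,v1) N1.N1=(alive,v0) N1.N2=(alive,v0)
Op 3: gossip N2<->N0 -> N2.N0=(dead,v1) N2.N1=(alive,v0) N2.N2=(alive,v0) | N0.N0=(dead,v1) N0.N1=(alive,v0) N0.N2=(alive,v0)
Op 4: gossip N0<->N1 -> N0.N0=(dead,v1) N0.N1=(alive,v0) N0.N2=(alive,v0) | N1.N0=(dead,v1) N1.N1=(alive,v0) N1.N2=(alive,v0)
Op 5: gossip N0<->N1 -> N0.N0=(dead,v1) N0.N1=(alive,v0) N0.N2=(alive,v0) | N1.N0=(dead,v1) N1.N1=(alive,v0) N1.N2=(alive,v0)
Op 6: N1 marks N0=dead -> (dead,v2)
Op 7: N0 marks N2=alive -> (alive,v1)
Op 8: gossip N1<->N0 -> N1.N0=(dead,v2) N1.N1=(alive,v0) N1.N2=(alive,v1) | N0.N0=(dead,v2) N0.N1=(alive,v0) N0.N2=(alive,v1)
Op 9: gossip N2<->N0 -> N2.N0=(dead,v2) N2.N1=(alive,v0) N2.N2=(alive,v1) | N0.N0=(dead,v2) N0.N1=(alive,v0) N0.N2=(alive,v1)
Op 10: N1 marks N1=alive -> (alive,v1)

Answer: N0=dead,2 N1=alive,1 N2=alive,1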